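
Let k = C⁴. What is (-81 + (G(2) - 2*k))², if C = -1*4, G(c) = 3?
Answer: 348100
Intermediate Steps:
C = -4
k = 256 (k = (-4)⁴ = 256)
(-81 + (G(2) - 2*k))² = (-81 + (3 - 2*256))² = (-81 + (3 - 512))² = (-81 - 509)² = (-590)² = 348100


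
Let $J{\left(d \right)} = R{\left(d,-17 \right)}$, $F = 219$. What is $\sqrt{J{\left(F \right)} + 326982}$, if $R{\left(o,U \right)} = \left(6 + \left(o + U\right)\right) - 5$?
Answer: $\sqrt{327185} \approx 572.0$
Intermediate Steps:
$R{\left(o,U \right)} = 1 + U + o$ ($R{\left(o,U \right)} = \left(6 + \left(U + o\right)\right) - 5 = \left(6 + U + o\right) - 5 = 1 + U + o$)
$J{\left(d \right)} = -16 + d$ ($J{\left(d \right)} = 1 - 17 + d = -16 + d$)
$\sqrt{J{\left(F \right)} + 326982} = \sqrt{\left(-16 + 219\right) + 326982} = \sqrt{203 + 326982} = \sqrt{327185}$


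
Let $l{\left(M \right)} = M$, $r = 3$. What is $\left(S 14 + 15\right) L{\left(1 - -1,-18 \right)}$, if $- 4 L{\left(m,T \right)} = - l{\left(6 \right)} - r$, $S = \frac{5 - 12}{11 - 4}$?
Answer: $\frac{9}{4} \approx 2.25$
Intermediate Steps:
$S = -1$ ($S = - \frac{7}{7} = \left(-7\right) \frac{1}{7} = -1$)
$L{\left(m,T \right)} = \frac{9}{4}$ ($L{\left(m,T \right)} = - \frac{\left(-1\right) 6 - 3}{4} = - \frac{-6 - 3}{4} = \left(- \frac{1}{4}\right) \left(-9\right) = \frac{9}{4}$)
$\left(S 14 + 15\right) L{\left(1 - -1,-18 \right)} = \left(\left(-1\right) 14 + 15\right) \frac{9}{4} = \left(-14 + 15\right) \frac{9}{4} = 1 \cdot \frac{9}{4} = \frac{9}{4}$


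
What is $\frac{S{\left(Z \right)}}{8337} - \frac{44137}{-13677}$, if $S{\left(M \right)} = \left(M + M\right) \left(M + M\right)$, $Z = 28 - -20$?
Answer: $\frac{164672467}{38008383} \approx 4.3325$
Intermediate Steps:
$Z = 48$ ($Z = 28 + 20 = 48$)
$S{\left(M \right)} = 4 M^{2}$ ($S{\left(M \right)} = 2 M 2 M = 4 M^{2}$)
$\frac{S{\left(Z \right)}}{8337} - \frac{44137}{-13677} = \frac{4 \cdot 48^{2}}{8337} - \frac{44137}{-13677} = 4 \cdot 2304 \cdot \frac{1}{8337} - - \frac{44137}{13677} = 9216 \cdot \frac{1}{8337} + \frac{44137}{13677} = \frac{3072}{2779} + \frac{44137}{13677} = \frac{164672467}{38008383}$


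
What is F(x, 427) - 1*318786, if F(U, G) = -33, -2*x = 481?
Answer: -318819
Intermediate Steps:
x = -481/2 (x = -1/2*481 = -481/2 ≈ -240.50)
F(x, 427) - 1*318786 = -33 - 1*318786 = -33 - 318786 = -318819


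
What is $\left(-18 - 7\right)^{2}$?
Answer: $625$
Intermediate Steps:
$\left(-18 - 7\right)^{2} = \left(-25\right)^{2} = 625$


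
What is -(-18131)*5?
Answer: 90655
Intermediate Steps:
-(-18131)*5 = -1*(-90655) = 90655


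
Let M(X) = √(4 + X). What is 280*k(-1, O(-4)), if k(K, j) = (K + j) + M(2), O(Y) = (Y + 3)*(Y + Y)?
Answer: 1960 + 280*√6 ≈ 2645.9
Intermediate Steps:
O(Y) = 2*Y*(3 + Y) (O(Y) = (3 + Y)*(2*Y) = 2*Y*(3 + Y))
k(K, j) = K + j + √6 (k(K, j) = (K + j) + √(4 + 2) = (K + j) + √6 = K + j + √6)
280*k(-1, O(-4)) = 280*(-1 + 2*(-4)*(3 - 4) + √6) = 280*(-1 + 2*(-4)*(-1) + √6) = 280*(-1 + 8 + √6) = 280*(7 + √6) = 1960 + 280*√6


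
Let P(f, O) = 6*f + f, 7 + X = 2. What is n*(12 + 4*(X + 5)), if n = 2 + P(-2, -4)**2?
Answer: 2376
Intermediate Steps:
X = -5 (X = -7 + 2 = -5)
P(f, O) = 7*f
n = 198 (n = 2 + (7*(-2))**2 = 2 + (-14)**2 = 2 + 196 = 198)
n*(12 + 4*(X + 5)) = 198*(12 + 4*(-5 + 5)) = 198*(12 + 4*0) = 198*(12 + 0) = 198*12 = 2376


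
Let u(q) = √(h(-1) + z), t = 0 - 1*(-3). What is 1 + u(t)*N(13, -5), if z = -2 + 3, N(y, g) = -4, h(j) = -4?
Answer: 1 - 4*I*√3 ≈ 1.0 - 6.9282*I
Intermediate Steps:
t = 3 (t = 0 + 3 = 3)
z = 1
u(q) = I*√3 (u(q) = √(-4 + 1) = √(-3) = I*√3)
1 + u(t)*N(13, -5) = 1 + (I*√3)*(-4) = 1 - 4*I*√3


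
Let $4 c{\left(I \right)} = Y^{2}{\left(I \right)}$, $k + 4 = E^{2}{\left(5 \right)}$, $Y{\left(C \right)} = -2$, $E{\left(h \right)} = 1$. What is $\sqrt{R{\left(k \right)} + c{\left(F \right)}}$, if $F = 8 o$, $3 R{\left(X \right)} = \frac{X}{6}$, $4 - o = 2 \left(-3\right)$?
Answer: $\frac{\sqrt{30}}{6} \approx 0.91287$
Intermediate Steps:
$o = 10$ ($o = 4 - 2 \left(-3\right) = 4 - -6 = 4 + 6 = 10$)
$k = -3$ ($k = -4 + 1^{2} = -4 + 1 = -3$)
$R{\left(X \right)} = \frac{X}{18}$ ($R{\left(X \right)} = \frac{X \frac{1}{6}}{3} = \frac{\frac{1}{6} X}{3} = \frac{X}{18}$)
$F = 80$ ($F = 8 \cdot 10 = 80$)
$c{\left(I \right)} = 1$ ($c{\left(I \right)} = \frac{\left(-2\right)^{2}}{4} = \frac{1}{4} \cdot 4 = 1$)
$\sqrt{R{\left(k \right)} + c{\left(F \right)}} = \sqrt{\frac{1}{18} \left(-3\right) + 1} = \sqrt{- \frac{1}{6} + 1} = \sqrt{\frac{5}{6}} = \frac{\sqrt{30}}{6}$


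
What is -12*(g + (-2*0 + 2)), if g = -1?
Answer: -12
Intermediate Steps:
-12*(g + (-2*0 + 2)) = -12*(-1 + (-2*0 + 2)) = -12*(-1 + (0 + 2)) = -12*(-1 + 2) = -12*1 = -12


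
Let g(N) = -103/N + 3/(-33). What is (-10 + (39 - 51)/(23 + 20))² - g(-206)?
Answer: 4281367/40678 ≈ 105.25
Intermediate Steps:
g(N) = -1/11 - 103/N (g(N) = -103/N + 3*(-1/33) = -103/N - 1/11 = -1/11 - 103/N)
(-10 + (39 - 51)/(23 + 20))² - g(-206) = (-10 + (39 - 51)/(23 + 20))² - (-1133 - 1*(-206))/(11*(-206)) = (-10 - 12/43)² - (-1)*(-1133 + 206)/(11*206) = (-10 - 12*1/43)² - (-1)*(-927)/(11*206) = (-10 - 12/43)² - 1*9/22 = (-442/43)² - 9/22 = 195364/1849 - 9/22 = 4281367/40678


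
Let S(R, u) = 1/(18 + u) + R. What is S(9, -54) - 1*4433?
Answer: -159265/36 ≈ -4424.0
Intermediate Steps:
S(R, u) = R + 1/(18 + u)
S(9, -54) - 1*4433 = (1 + 18*9 + 9*(-54))/(18 - 54) - 1*4433 = (1 + 162 - 486)/(-36) - 4433 = -1/36*(-323) - 4433 = 323/36 - 4433 = -159265/36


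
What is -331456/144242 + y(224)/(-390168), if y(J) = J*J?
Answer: -8535063200/3517413291 ≈ -2.4265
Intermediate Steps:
y(J) = J**2
-331456/144242 + y(224)/(-390168) = -331456/144242 + 224**2/(-390168) = -331456*1/144242 + 50176*(-1/390168) = -165728/72121 - 6272/48771 = -8535063200/3517413291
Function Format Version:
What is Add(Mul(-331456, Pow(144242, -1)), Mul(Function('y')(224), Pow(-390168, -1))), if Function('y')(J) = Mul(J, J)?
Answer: Rational(-8535063200, 3517413291) ≈ -2.4265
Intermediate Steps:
Function('y')(J) = Pow(J, 2)
Add(Mul(-331456, Pow(144242, -1)), Mul(Function('y')(224), Pow(-390168, -1))) = Add(Mul(-331456, Pow(144242, -1)), Mul(Pow(224, 2), Pow(-390168, -1))) = Add(Mul(-331456, Rational(1, 144242)), Mul(50176, Rational(-1, 390168))) = Add(Rational(-165728, 72121), Rational(-6272, 48771)) = Rational(-8535063200, 3517413291)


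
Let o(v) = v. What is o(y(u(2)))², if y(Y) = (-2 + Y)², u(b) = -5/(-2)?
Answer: 1/16 ≈ 0.062500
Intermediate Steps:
u(b) = 5/2 (u(b) = -5*(-½) = 5/2)
o(y(u(2)))² = ((-2 + 5/2)²)² = ((½)²)² = (¼)² = 1/16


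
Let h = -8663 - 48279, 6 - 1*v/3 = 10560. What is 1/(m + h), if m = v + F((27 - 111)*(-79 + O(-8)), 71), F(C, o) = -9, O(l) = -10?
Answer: -1/88613 ≈ -1.1285e-5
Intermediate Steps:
v = -31662 (v = 18 - 3*10560 = 18 - 31680 = -31662)
h = -56942
m = -31671 (m = -31662 - 9 = -31671)
1/(m + h) = 1/(-31671 - 56942) = 1/(-88613) = -1/88613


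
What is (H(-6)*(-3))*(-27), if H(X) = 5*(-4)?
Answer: -1620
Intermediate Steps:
H(X) = -20
(H(-6)*(-3))*(-27) = -20*(-3)*(-27) = 60*(-27) = -1620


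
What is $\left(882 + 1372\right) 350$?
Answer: $788900$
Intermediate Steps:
$\left(882 + 1372\right) 350 = 2254 \cdot 350 = 788900$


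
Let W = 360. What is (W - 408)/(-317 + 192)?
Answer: 48/125 ≈ 0.38400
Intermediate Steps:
(W - 408)/(-317 + 192) = (360 - 408)/(-317 + 192) = -48/(-125) = -48*(-1/125) = 48/125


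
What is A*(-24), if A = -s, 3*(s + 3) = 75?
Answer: 528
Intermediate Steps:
s = 22 (s = -3 + (⅓)*75 = -3 + 25 = 22)
A = -22 (A = -1*22 = -22)
A*(-24) = -22*(-24) = 528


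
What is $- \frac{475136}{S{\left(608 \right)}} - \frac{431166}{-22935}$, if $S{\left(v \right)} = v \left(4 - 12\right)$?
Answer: $\frac{16919838}{145255} \approx 116.48$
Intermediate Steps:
$S{\left(v \right)} = - 8 v$ ($S{\left(v \right)} = v \left(-8\right) = - 8 v$)
$- \frac{475136}{S{\left(608 \right)}} - \frac{431166}{-22935} = - \frac{475136}{\left(-8\right) 608} - \frac{431166}{-22935} = - \frac{475136}{-4864} - - \frac{143722}{7645} = \left(-475136\right) \left(- \frac{1}{4864}\right) + \frac{143722}{7645} = \frac{1856}{19} + \frac{143722}{7645} = \frac{16919838}{145255}$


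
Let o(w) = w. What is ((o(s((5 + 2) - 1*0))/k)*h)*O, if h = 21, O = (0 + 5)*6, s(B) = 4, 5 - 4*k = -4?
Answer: 1120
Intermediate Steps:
k = 9/4 (k = 5/4 - ¼*(-4) = 5/4 + 1 = 9/4 ≈ 2.2500)
O = 30 (O = 5*6 = 30)
((o(s((5 + 2) - 1*0))/k)*h)*O = ((4/(9/4))*21)*30 = ((4*(4/9))*21)*30 = ((16/9)*21)*30 = (112/3)*30 = 1120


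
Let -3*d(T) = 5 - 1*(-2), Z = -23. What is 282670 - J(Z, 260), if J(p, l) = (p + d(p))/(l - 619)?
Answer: 304435514/1077 ≈ 2.8267e+5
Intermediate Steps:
d(T) = -7/3 (d(T) = -(5 - 1*(-2))/3 = -(5 + 2)/3 = -⅓*7 = -7/3)
J(p, l) = (-7/3 + p)/(-619 + l) (J(p, l) = (p - 7/3)/(l - 619) = (-7/3 + p)/(-619 + l))
282670 - J(Z, 260) = 282670 - (-7/3 - 23)/(-619 + 260) = 282670 - (-76)/((-359)*3) = 282670 - (-1)*(-76)/(359*3) = 282670 - 1*76/1077 = 282670 - 76/1077 = 304435514/1077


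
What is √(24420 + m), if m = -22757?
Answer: √1663 ≈ 40.780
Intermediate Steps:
√(24420 + m) = √(24420 - 22757) = √1663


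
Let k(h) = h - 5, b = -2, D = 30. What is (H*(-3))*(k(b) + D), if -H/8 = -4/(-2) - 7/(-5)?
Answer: 9384/5 ≈ 1876.8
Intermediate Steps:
k(h) = -5 + h
H = -136/5 (H = -8*(-4/(-2) - 7/(-5)) = -8*(-4*(-½) - 7*(-⅕)) = -8*(2 + 7/5) = -8*17/5 = -136/5 ≈ -27.200)
(H*(-3))*(k(b) + D) = (-136/5*(-3))*((-5 - 2) + 30) = 408*(-7 + 30)/5 = (408/5)*23 = 9384/5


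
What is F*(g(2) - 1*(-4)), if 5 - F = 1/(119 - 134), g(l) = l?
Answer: 152/5 ≈ 30.400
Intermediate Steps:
F = 76/15 (F = 5 - 1/(119 - 134) = 5 - 1/(-15) = 5 - 1*(-1/15) = 5 + 1/15 = 76/15 ≈ 5.0667)
F*(g(2) - 1*(-4)) = 76*(2 - 1*(-4))/15 = 76*(2 + 4)/15 = (76/15)*6 = 152/5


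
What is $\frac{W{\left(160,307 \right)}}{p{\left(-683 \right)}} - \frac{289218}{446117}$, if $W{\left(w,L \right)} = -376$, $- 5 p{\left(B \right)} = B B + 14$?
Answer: $- \frac{134082364694}{208114918851} \approx -0.64427$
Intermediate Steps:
$p{\left(B \right)} = - \frac{14}{5} - \frac{B^{2}}{5}$ ($p{\left(B \right)} = - \frac{B B + 14}{5} = - \frac{B^{2} + 14}{5} = - \frac{14 + B^{2}}{5} = - \frac{14}{5} - \frac{B^{2}}{5}$)
$\frac{W{\left(160,307 \right)}}{p{\left(-683 \right)}} - \frac{289218}{446117} = - \frac{376}{- \frac{14}{5} - \frac{\left(-683\right)^{2}}{5}} - \frac{289218}{446117} = - \frac{376}{- \frac{14}{5} - \frac{466489}{5}} - \frac{289218}{446117} = - \frac{376}{- \frac{466503}{5}} - \frac{289218}{446117} = \left(-376\right) \left(- \frac{5}{466503}\right) - \frac{289218}{446117} = \frac{1880}{466503} - \frac{289218}{446117} = - \frac{134082364694}{208114918851}$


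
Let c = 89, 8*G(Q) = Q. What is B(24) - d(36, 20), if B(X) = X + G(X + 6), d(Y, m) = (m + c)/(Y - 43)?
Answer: 1213/28 ≈ 43.321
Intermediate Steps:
G(Q) = Q/8
d(Y, m) = (89 + m)/(-43 + Y) (d(Y, m) = (m + 89)/(Y - 43) = (89 + m)/(-43 + Y))
B(X) = ¾ + 9*X/8 (B(X) = X + (X + 6)/8 = X + (6 + X)/8 = X + (¾ + X/8) = ¾ + 9*X/8)
B(24) - d(36, 20) = (¾ + (9/8)*24) - (89 + 20)/(-43 + 36) = (¾ + 27) - 109/(-7) = 111/4 - (-1)*109/7 = 111/4 - 1*(-109/7) = 111/4 + 109/7 = 1213/28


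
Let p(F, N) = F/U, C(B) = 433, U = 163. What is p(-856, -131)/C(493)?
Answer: -856/70579 ≈ -0.012128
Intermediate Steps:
p(F, N) = F/163
p(-856, -131)/C(493) = ((1/163)*(-856))/433 = -856/163*1/433 = -856/70579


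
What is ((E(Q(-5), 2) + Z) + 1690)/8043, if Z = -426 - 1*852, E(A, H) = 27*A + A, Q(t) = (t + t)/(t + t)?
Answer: 440/8043 ≈ 0.054706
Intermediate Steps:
Q(t) = 1 (Q(t) = (2*t)/((2*t)) = (2*t)*(1/(2*t)) = 1)
E(A, H) = 28*A
Z = -1278 (Z = -426 - 852 = -1278)
((E(Q(-5), 2) + Z) + 1690)/8043 = ((28*1 - 1278) + 1690)/8043 = ((28 - 1278) + 1690)*(1/8043) = (-1250 + 1690)*(1/8043) = 440*(1/8043) = 440/8043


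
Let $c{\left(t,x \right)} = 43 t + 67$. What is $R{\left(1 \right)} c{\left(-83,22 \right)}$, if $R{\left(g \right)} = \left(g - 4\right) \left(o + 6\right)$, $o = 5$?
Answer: $115566$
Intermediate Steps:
$R{\left(g \right)} = -44 + 11 g$ ($R{\left(g \right)} = \left(g - 4\right) \left(5 + 6\right) = \left(-4 + g\right) 11 = -44 + 11 g$)
$c{\left(t,x \right)} = 67 + 43 t$
$R{\left(1 \right)} c{\left(-83,22 \right)} = \left(-44 + 11 \cdot 1\right) \left(67 + 43 \left(-83\right)\right) = \left(-44 + 11\right) \left(67 - 3569\right) = \left(-33\right) \left(-3502\right) = 115566$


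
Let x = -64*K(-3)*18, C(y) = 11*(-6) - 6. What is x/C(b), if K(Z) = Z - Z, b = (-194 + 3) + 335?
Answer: 0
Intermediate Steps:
b = 144 (b = -191 + 335 = 144)
K(Z) = 0
C(y) = -72 (C(y) = -66 - 6 = -72)
x = 0 (x = -64*0*18 = 0*18 = 0)
x/C(b) = 0/(-72) = 0*(-1/72) = 0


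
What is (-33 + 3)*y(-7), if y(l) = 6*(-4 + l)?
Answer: 1980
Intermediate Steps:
y(l) = -24 + 6*l
(-33 + 3)*y(-7) = (-33 + 3)*(-24 + 6*(-7)) = -30*(-24 - 42) = -30*(-66) = 1980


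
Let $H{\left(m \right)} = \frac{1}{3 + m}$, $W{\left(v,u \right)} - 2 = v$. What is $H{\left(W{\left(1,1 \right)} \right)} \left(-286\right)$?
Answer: $- \frac{143}{3} \approx -47.667$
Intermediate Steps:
$W{\left(v,u \right)} = 2 + v$
$H{\left(W{\left(1,1 \right)} \right)} \left(-286\right) = \frac{1}{3 + \left(2 + 1\right)} \left(-286\right) = \frac{1}{3 + 3} \left(-286\right) = \frac{1}{6} \left(-286\right) = - \frac{143}{3}$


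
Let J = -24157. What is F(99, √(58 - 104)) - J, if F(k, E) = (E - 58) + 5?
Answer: 24104 + I*√46 ≈ 24104.0 + 6.7823*I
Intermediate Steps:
F(k, E) = -53 + E (F(k, E) = (-58 + E) + 5 = -53 + E)
F(99, √(58 - 104)) - J = (-53 + √(58 - 104)) - 1*(-24157) = (-53 + √(-46)) + 24157 = (-53 + I*√46) + 24157 = 24104 + I*√46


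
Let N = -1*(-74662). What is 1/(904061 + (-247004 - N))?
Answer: 1/582395 ≈ 1.7170e-6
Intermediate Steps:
N = 74662
1/(904061 + (-247004 - N)) = 1/(904061 + (-247004 - 1*74662)) = 1/(904061 + (-247004 - 74662)) = 1/(904061 - 321666) = 1/582395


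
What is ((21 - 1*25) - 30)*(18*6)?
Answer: -3672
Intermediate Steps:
((21 - 1*25) - 30)*(18*6) = ((21 - 25) - 30)*108 = (-4 - 30)*108 = -34*108 = -3672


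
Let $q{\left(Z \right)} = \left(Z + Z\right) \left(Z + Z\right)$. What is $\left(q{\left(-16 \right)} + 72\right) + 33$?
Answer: $1129$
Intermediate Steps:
$q{\left(Z \right)} = 4 Z^{2}$ ($q{\left(Z \right)} = 2 Z 2 Z = 4 Z^{2}$)
$\left(q{\left(-16 \right)} + 72\right) + 33 = \left(4 \left(-16\right)^{2} + 72\right) + 33 = \left(4 \cdot 256 + 72\right) + 33 = \left(1024 + 72\right) + 33 = 1096 + 33 = 1129$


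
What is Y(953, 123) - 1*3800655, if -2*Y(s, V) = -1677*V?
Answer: -7395039/2 ≈ -3.6975e+6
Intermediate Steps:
Y(s, V) = 1677*V/2 (Y(s, V) = -(-1677)*V/2 = 1677*V/2)
Y(953, 123) - 1*3800655 = (1677/2)*123 - 1*3800655 = 206271/2 - 3800655 = -7395039/2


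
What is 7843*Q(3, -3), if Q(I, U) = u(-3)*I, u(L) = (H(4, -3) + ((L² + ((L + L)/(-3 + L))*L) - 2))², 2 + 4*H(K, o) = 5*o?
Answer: 23529/16 ≈ 1470.6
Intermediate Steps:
H(K, o) = -½ + 5*o/4 (H(K, o) = -½ + (5*o)/4 = -½ + 5*o/4)
u(L) = (-25/4 + L² + 2*L²/(-3 + L))² (u(L) = ((-½ + (5/4)*(-3)) + ((L² + ((L + L)/(-3 + L))*L) - 2))² = ((-½ - 15/4) + ((L² + ((2*L)/(-3 + L))*L) - 2))² = (-17/4 + ((L² + (2*L/(-3 + L))*L) - 2))² = (-17/4 + ((L² + 2*L²/(-3 + L)) - 2))² = (-17/4 + (-2 + L² + 2*L²/(-3 + L)))² = (-25/4 + L² + 2*L²/(-3 + L))²)
Q(I, U) = I/16 (Q(I, U) = ((75 - 25*(-3) - 4*(-3)² + 4*(-3)³)²/(16*(-3 - 3)²))*I = ((1/16)*(75 + 75 - 4*9 + 4*(-27))²/(-6)²)*I = ((1/16)*(1/36)*(75 + 75 - 36 - 108)²)*I = ((1/16)*(1/36)*6²)*I = ((1/16)*(1/36)*36)*I = I/16)
7843*Q(3, -3) = 7843*((1/16)*3) = 7843*(3/16) = 23529/16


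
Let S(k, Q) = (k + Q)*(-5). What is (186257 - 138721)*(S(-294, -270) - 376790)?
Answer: -17777037920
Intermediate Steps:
S(k, Q) = -5*Q - 5*k (S(k, Q) = (Q + k)*(-5) = -5*Q - 5*k)
(186257 - 138721)*(S(-294, -270) - 376790) = (186257 - 138721)*((-5*(-270) - 5*(-294)) - 376790) = 47536*((1350 + 1470) - 376790) = 47536*(2820 - 376790) = 47536*(-373970) = -17777037920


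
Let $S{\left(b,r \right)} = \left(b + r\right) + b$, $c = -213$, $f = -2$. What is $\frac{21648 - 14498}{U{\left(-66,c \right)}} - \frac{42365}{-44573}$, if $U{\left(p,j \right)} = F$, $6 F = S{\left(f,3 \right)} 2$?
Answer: $- \frac{956048485}{44573} \approx -21449.0$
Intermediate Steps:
$S{\left(b,r \right)} = r + 2 b$
$F = - \frac{1}{3}$ ($F = \frac{\left(3 + 2 \left(-2\right)\right) 2}{6} = \frac{\left(3 - 4\right) 2}{6} = \frac{\left(-1\right) 2}{6} = \frac{1}{6} \left(-2\right) = - \frac{1}{3} \approx -0.33333$)
$U{\left(p,j \right)} = - \frac{1}{3}$
$\frac{21648 - 14498}{U{\left(-66,c \right)}} - \frac{42365}{-44573} = \frac{21648 - 14498}{- \frac{1}{3}} - \frac{42365}{-44573} = 7150 \left(-3\right) - - \frac{42365}{44573} = -21450 + \frac{42365}{44573} = - \frac{956048485}{44573}$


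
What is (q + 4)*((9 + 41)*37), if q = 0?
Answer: 7400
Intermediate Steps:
(q + 4)*((9 + 41)*37) = (0 + 4)*((9 + 41)*37) = 4*(50*37) = 4*1850 = 7400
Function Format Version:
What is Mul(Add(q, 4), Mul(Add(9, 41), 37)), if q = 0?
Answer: 7400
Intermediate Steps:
Mul(Add(q, 4), Mul(Add(9, 41), 37)) = Mul(Add(0, 4), Mul(Add(9, 41), 37)) = Mul(4, Mul(50, 37)) = Mul(4, 1850) = 7400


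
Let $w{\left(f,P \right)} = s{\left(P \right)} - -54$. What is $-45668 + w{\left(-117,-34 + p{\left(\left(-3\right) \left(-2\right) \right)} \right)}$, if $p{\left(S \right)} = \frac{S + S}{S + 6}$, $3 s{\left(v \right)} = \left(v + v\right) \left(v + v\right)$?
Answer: $-44162$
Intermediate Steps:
$s{\left(v \right)} = \frac{4 v^{2}}{3}$ ($s{\left(v \right)} = \frac{\left(v + v\right) \left(v + v\right)}{3} = \frac{2 v 2 v}{3} = \frac{4 v^{2}}{3}$)
$p{\left(S \right)} = \frac{2 S}{6 + S}$
$w{\left(f,P \right)} = 54 + \frac{4 P^{2}}{3}$ ($w{\left(f,P \right)} = \frac{4 P^{2}}{3} - -54 = \frac{4 P^{2}}{3} + 54 = 54 + \frac{4 P^{2}}{3}$)
$-45668 + w{\left(-117,-34 + p{\left(\left(-3\right) \left(-2\right) \right)} \right)} = -45668 + \left(54 + \frac{4 \left(-34 + \frac{2 \left(\left(-3\right) \left(-2\right)\right)}{6 - -6}\right)^{2}}{3}\right) = -45668 + \left(54 + \frac{4 \left(-34 + 2 \cdot 6 \frac{1}{6 + 6}\right)^{2}}{3}\right) = -45668 + \left(54 + \frac{4 \left(-34 + 2 \cdot 6 \cdot \frac{1}{12}\right)^{2}}{3}\right) = -45668 + \left(54 + \frac{4 \left(-34 + 1\right)^{2}}{3}\right) = -45668 + \left(54 + \frac{4 \left(-33\right)^{2}}{3}\right) = -45668 + \left(54 + \frac{4}{3} \cdot 1089\right) = -45668 + \left(54 + 1452\right) = -45668 + 1506 = -44162$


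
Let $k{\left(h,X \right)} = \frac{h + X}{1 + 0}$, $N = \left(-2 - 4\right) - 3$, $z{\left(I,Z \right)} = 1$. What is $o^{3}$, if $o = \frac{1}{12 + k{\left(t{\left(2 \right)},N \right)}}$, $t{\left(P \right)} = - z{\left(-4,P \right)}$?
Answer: $\frac{1}{8} \approx 0.125$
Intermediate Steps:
$t{\left(P \right)} = -1$ ($t{\left(P \right)} = \left(-1\right) 1 = -1$)
$N = -9$ ($N = -6 - 3 = -9$)
$k{\left(h,X \right)} = X + h$ ($k{\left(h,X \right)} = \frac{X + h}{1} = \left(X + h\right) 1 = X + h$)
$o = \frac{1}{2}$ ($o = \frac{1}{12 - 10} = \frac{1}{2} \approx 0.5$)
$o^{3} = \left(\frac{1}{2}\right)^{3} = \frac{1}{8}$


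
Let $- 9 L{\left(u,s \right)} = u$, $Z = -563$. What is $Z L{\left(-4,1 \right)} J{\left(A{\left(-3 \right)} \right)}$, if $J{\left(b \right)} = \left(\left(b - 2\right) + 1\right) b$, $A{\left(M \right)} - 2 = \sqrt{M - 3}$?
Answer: $\frac{9008}{9} - \frac{2252 i \sqrt{6}}{3} \approx 1000.9 - 1838.8 i$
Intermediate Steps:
$A{\left(M \right)} = 2 + \sqrt{-3 + M}$ ($A{\left(M \right)} = 2 + \sqrt{M - 3} = 2 + \sqrt{-3 + M}$)
$L{\left(u,s \right)} = - \frac{u}{9}$
$J{\left(b \right)} = b \left(-1 + b\right)$ ($J{\left(b \right)} = \left(\left(b - 2\right) + 1\right) b = \left(\left(-2 + b\right) + 1\right) b = \left(-1 + b\right) b = b \left(-1 + b\right)$)
$Z L{\left(-4,1 \right)} J{\left(A{\left(-3 \right)} \right)} = - 563 \left(- \frac{1}{9}\right) \left(-4\right) \left(2 + \sqrt{-3 - 3}\right) \left(-1 + \left(2 + \sqrt{-3 - 3}\right)\right) = - 563 \frac{4 \left(2 + \sqrt{-6}\right) \left(-1 + \left(2 + \sqrt{-6}\right)\right)}{9} = - 563 \frac{4 \left(2 + i \sqrt{6}\right) \left(-1 + \left(2 + i \sqrt{6}\right)\right)}{9} = - 563 \frac{4 \left(2 + i \sqrt{6}\right) \left(1 + i \sqrt{6}\right)}{9} = - 563 \frac{4 \left(1 + i \sqrt{6}\right) \left(2 + i \sqrt{6}\right)}{9} = - \frac{2252 \left(1 + i \sqrt{6}\right) \left(2 + i \sqrt{6}\right)}{9}$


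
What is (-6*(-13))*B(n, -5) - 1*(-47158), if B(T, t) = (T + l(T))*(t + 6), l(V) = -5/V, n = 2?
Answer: 47119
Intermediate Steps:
B(T, t) = (6 + t)*(T - 5/T) (B(T, t) = (T - 5/T)*(t + 6) = (T - 5/T)*(6 + t) = (6 + t)*(T - 5/T))
(-6*(-13))*B(n, -5) - 1*(-47158) = (-6*(-13))*((-30 - 5*(-5) + 2²*(6 - 5))/2) - 1*(-47158) = 78*((-30 + 25 + 4*1)/2) + 47158 = 78*((-30 + 25 + 4)/2) + 47158 = 78*((½)*(-1)) + 47158 = 78*(-½) + 47158 = -39 + 47158 = 47119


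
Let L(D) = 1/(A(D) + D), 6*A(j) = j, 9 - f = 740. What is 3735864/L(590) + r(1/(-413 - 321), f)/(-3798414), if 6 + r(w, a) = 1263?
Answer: 3255898835240941/1266138 ≈ 2.5715e+9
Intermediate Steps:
f = -731 (f = 9 - 1*740 = 9 - 740 = -731)
A(j) = j/6
r(w, a) = 1257 (r(w, a) = -6 + 1263 = 1257)
L(D) = 6/(7*D) (L(D) = 1/(D/6 + D) = 1/(7*D/6) = 6/(7*D))
3735864/L(590) + r(1/(-413 - 321), f)/(-3798414) = 3735864/(((6/7)/590)) + 1257/(-3798414) = 3735864/(((6/7)*(1/590))) + 1257*(-1/3798414) = 3735864/(3/2065) - 419/1266138 = 3735864*(2065/3) - 419/1266138 = 2571519720 - 419/1266138 = 3255898835240941/1266138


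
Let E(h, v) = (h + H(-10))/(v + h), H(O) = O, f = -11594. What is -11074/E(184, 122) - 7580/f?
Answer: -3273884968/168113 ≈ -19474.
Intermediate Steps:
E(h, v) = (-10 + h)/(h + v) (E(h, v) = (h - 10)/(v + h) = (-10 + h)/(h + v))
-11074/E(184, 122) - 7580/f = -11074*(184 + 122)/(-10 + 184) - 7580/(-11594) = -11074/(174/306) - 7580*(-1/11594) = -11074/((1/306)*174) + 3790/5797 = -11074/29/51 + 3790/5797 = -11074*51/29 + 3790/5797 = -564774/29 + 3790/5797 = -3273884968/168113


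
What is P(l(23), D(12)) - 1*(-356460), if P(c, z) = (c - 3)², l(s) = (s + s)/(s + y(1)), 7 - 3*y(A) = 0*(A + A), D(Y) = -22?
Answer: 514730265/1444 ≈ 3.5646e+5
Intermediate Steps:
y(A) = 7/3 (y(A) = 7/3 - 0*(A + A) = 7/3 - 0*2*A = 7/3 - ⅓*0 = 7/3 + 0 = 7/3)
l(s) = 2*s/(7/3 + s) (l(s) = (s + s)/(s + 7/3) = (2*s)/(7/3 + s) = 2*s/(7/3 + s))
P(c, z) = (-3 + c)²
P(l(23), D(12)) - 1*(-356460) = (-3 + 6*23/(7 + 3*23))² - 1*(-356460) = (-3 + 6*23/(7 + 69))² + 356460 = (-3 + 6*23/76)² + 356460 = (-3 + 6*23*(1/76))² + 356460 = (-3 + 69/38)² + 356460 = (-45/38)² + 356460 = 2025/1444 + 356460 = 514730265/1444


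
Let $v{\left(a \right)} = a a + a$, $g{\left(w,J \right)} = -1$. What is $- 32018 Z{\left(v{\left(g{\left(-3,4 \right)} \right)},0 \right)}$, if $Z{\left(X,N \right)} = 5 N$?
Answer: $0$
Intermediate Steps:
$v{\left(a \right)} = a + a^{2}$ ($v{\left(a \right)} = a^{2} + a = a + a^{2}$)
$- 32018 Z{\left(v{\left(g{\left(-3,4 \right)} \right)},0 \right)} = - 32018 \cdot 5 \cdot 0 = \left(-32018\right) 0 = 0$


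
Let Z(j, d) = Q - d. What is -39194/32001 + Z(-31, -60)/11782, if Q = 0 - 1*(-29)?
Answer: -458935619/377035782 ≈ -1.2172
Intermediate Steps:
Q = 29 (Q = 0 + 29 = 29)
Z(j, d) = 29 - d
-39194/32001 + Z(-31, -60)/11782 = -39194/32001 + (29 - 1*(-60))/11782 = -39194*1/32001 + (29 + 60)*(1/11782) = -39194/32001 + 89*(1/11782) = -39194/32001 + 89/11782 = -458935619/377035782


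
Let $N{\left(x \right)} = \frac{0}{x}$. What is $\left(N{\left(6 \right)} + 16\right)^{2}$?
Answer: $256$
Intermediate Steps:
$N{\left(x \right)} = 0$
$\left(N{\left(6 \right)} + 16\right)^{2} = \left(0 + 16\right)^{2} = 16^{2} = 256$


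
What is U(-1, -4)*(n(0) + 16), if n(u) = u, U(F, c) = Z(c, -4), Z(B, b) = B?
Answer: -64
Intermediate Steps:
U(F, c) = c
U(-1, -4)*(n(0) + 16) = -4*(0 + 16) = -4*16 = -64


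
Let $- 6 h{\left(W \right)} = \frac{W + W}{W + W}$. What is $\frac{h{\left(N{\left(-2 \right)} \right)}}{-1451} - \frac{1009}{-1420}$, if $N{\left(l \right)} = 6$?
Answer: $\frac{4392887}{6181260} \approx 0.71068$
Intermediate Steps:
$h{\left(W \right)} = - \frac{1}{6}$ ($h{\left(W \right)} = - \frac{\left(W + W\right) \frac{1}{W + W}}{6} = - \frac{2 W \frac{1}{2 W}}{6} = \left(- \frac{1}{6}\right) 1 = - \frac{1}{6}$)
$\frac{h{\left(N{\left(-2 \right)} \right)}}{-1451} - \frac{1009}{-1420} = - \frac{1}{6 \left(-1451\right)} - \frac{1009}{-1420} = \left(- \frac{1}{6}\right) \left(- \frac{1}{1451}\right) - - \frac{1009}{1420} = \frac{1}{8706} + \frac{1009}{1420} = \frac{4392887}{6181260}$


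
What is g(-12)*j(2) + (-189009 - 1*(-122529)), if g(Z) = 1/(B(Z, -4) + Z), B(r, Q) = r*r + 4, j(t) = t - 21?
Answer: -9041299/136 ≈ -66480.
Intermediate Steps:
j(t) = -21 + t
B(r, Q) = 4 + r² (B(r, Q) = r² + 4 = 4 + r²)
g(Z) = 1/(4 + Z + Z²) (g(Z) = 1/((4 + Z²) + Z) = 1/(4 + Z + Z²))
g(-12)*j(2) + (-189009 - 1*(-122529)) = (-21 + 2)/(4 - 12 + (-12)²) + (-189009 - 1*(-122529)) = -19/(4 - 12 + 144) + (-189009 + 122529) = -19/136 - 66480 = -9041299/136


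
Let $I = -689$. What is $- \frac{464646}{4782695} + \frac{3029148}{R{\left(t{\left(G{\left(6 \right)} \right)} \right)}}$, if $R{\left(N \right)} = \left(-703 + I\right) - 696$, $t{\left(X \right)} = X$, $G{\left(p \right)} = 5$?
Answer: $- \frac{402457254853}{277396310} \approx -1450.8$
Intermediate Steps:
$R{\left(N \right)} = -2088$ ($R{\left(N \right)} = \left(-703 - 689\right) - 696 = -1392 - 696 = -2088$)
$- \frac{464646}{4782695} + \frac{3029148}{R{\left(t{\left(G{\left(6 \right)} \right)} \right)}} = - \frac{464646}{4782695} + \frac{3029148}{-2088} = \left(-464646\right) \frac{1}{4782695} + 3029148 \left(- \frac{1}{2088}\right) = - \frac{464646}{4782695} - \frac{84143}{58} = - \frac{402457254853}{277396310}$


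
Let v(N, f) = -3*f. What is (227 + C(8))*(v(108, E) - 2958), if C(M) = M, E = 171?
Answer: -815685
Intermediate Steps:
(227 + C(8))*(v(108, E) - 2958) = (227 + 8)*(-3*171 - 2958) = 235*(-513 - 2958) = 235*(-3471) = -815685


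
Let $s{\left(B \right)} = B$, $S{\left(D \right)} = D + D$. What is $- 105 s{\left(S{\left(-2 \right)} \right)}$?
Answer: $420$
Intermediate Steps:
$S{\left(D \right)} = 2 D$
$- 105 s{\left(S{\left(-2 \right)} \right)} = - 105 \cdot 2 \left(-2\right) = \left(-105\right) \left(-4\right) = 420$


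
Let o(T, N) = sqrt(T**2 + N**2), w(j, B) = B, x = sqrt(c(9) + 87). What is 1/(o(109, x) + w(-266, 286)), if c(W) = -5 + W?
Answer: 143/34912 - sqrt(2993)/34912 ≈ 0.0025290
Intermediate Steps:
x = sqrt(91) (x = sqrt((-5 + 9) + 87) = sqrt(4 + 87) = sqrt(91) ≈ 9.5394)
o(T, N) = sqrt(N**2 + T**2)
1/(o(109, x) + w(-266, 286)) = 1/(sqrt((sqrt(91))**2 + 109**2) + 286) = 1/(sqrt(91 + 11881) + 286) = 1/(sqrt(11972) + 286) = 1/(2*sqrt(2993) + 286) = 1/(286 + 2*sqrt(2993))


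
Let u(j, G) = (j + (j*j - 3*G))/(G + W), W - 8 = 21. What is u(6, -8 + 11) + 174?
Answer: 5601/32 ≈ 175.03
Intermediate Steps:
W = 29 (W = 8 + 21 = 29)
u(j, G) = (j + j**2 - 3*G)/(29 + G) (u(j, G) = (j + (j*j - 3*G))/(G + 29) = (j + (j**2 - 3*G))/(29 + G) = (j + j**2 - 3*G)/(29 + G))
u(6, -8 + 11) + 174 = (6 + 6**2 - 3*(-8 + 11))/(29 + (-8 + 11)) + 174 = (6 + 36 - 3*3)/(29 + 3) + 174 = (6 + 36 - 9)/32 + 174 = (1/32)*33 + 174 = 33/32 + 174 = 5601/32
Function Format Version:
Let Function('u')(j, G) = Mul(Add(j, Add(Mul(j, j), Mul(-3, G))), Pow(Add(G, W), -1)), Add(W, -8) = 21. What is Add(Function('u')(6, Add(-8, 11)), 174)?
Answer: Rational(5601, 32) ≈ 175.03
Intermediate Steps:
W = 29 (W = Add(8, 21) = 29)
Function('u')(j, G) = Mul(Pow(Add(29, G), -1), Add(j, Pow(j, 2), Mul(-3, G))) (Function('u')(j, G) = Mul(Add(j, Add(Mul(j, j), Mul(-3, G))), Pow(Add(G, 29), -1)) = Mul(Add(j, Add(Pow(j, 2), Mul(-3, G))), Pow(Add(29, G), -1)) = Mul(Add(j, Pow(j, 2), Mul(-3, G)), Pow(Add(29, G), -1)) = Mul(Pow(Add(29, G), -1), Add(j, Pow(j, 2), Mul(-3, G))))
Add(Function('u')(6, Add(-8, 11)), 174) = Add(Mul(Pow(Add(29, Add(-8, 11)), -1), Add(6, Pow(6, 2), Mul(-3, Add(-8, 11)))), 174) = Add(Mul(Pow(Add(29, 3), -1), Add(6, 36, Mul(-3, 3))), 174) = Add(Mul(Pow(32, -1), Add(6, 36, -9)), 174) = Add(Mul(Rational(1, 32), 33), 174) = Add(Rational(33, 32), 174) = Rational(5601, 32)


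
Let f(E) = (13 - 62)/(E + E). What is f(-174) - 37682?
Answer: -13113287/348 ≈ -37682.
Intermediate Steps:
f(E) = -49/(2*E) (f(E) = -49*1/(2*E) = -49/(2*E))
f(-174) - 37682 = -49/2/(-174) - 37682 = -49/2*(-1/174) - 37682 = 49/348 - 37682 = -13113287/348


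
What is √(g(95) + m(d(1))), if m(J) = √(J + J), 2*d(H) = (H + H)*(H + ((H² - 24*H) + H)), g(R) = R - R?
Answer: 42^(¼)*√I ≈ 1.8001 + 1.8001*I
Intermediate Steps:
g(R) = 0
d(H) = H*(H² - 22*H) (d(H) = ((H + H)*(H + ((H² - 24*H) + H)))/2 = ((2*H)*(H + (H² - 23*H)))/2 = ((2*H)*(H² - 22*H))/2 = (2*H*(H² - 22*H))/2 = H*(H² - 22*H))
m(J) = √2*√J (m(J) = √(2*J) = √2*√J)
√(g(95) + m(d(1))) = √(0 + √2*√(1²*(-22 + 1))) = √(0 + √2*√(1*(-21))) = √(0 + √2*√(-21)) = √(0 + √2*(I*√21)) = √(0 + I*√42) = √(I*√42) = 42^(¼)*√I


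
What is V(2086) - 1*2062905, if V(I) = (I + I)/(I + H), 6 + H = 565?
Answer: -5456379553/2645 ≈ -2.0629e+6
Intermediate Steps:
H = 559 (H = -6 + 565 = 559)
V(I) = 2*I/(559 + I) (V(I) = (I + I)/(I + 559) = (2*I)/(559 + I) = 2*I/(559 + I))
V(2086) - 1*2062905 = 2*2086/(559 + 2086) - 1*2062905 = 2*2086/2645 - 2062905 = 2*2086*(1/2645) - 2062905 = 4172/2645 - 2062905 = -5456379553/2645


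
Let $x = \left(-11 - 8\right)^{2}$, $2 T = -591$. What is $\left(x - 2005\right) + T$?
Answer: $- \frac{3879}{2} \approx -1939.5$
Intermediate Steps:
$T = - \frac{591}{2}$ ($T = \frac{1}{2} \left(-591\right) = - \frac{591}{2} \approx -295.5$)
$x = 361$ ($x = \left(-19\right)^{2} = 361$)
$\left(x - 2005\right) + T = \left(361 - 2005\right) - \frac{591}{2} = -1644 - \frac{591}{2} = - \frac{3879}{2}$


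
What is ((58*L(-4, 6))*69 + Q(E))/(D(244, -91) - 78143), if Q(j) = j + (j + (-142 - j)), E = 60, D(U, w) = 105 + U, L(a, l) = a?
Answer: 8045/38897 ≈ 0.20683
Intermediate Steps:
Q(j) = -142 + j (Q(j) = j - 142 = -142 + j)
((58*L(-4, 6))*69 + Q(E))/(D(244, -91) - 78143) = ((58*(-4))*69 + (-142 + 60))/((105 + 244) - 78143) = (-232*69 - 82)/(349 - 78143) = (-16008 - 82)/(-77794) = -16090*(-1/77794) = 8045/38897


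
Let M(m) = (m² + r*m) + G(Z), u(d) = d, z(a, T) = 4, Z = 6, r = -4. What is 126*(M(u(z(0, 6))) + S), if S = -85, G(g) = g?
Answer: -9954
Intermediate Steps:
M(m) = 6 + m² - 4*m (M(m) = (m² - 4*m) + 6 = 6 + m² - 4*m)
126*(M(u(z(0, 6))) + S) = 126*((6 + 4² - 4*4) - 85) = 126*((6 + 16 - 16) - 85) = 126*(6 - 85) = 126*(-79) = -9954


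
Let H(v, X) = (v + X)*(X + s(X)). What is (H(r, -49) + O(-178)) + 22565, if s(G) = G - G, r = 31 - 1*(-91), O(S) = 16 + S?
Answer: 18826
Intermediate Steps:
r = 122 (r = 31 + 91 = 122)
s(G) = 0
H(v, X) = X*(X + v) (H(v, X) = (v + X)*(X + 0) = (X + v)*X = X*(X + v))
(H(r, -49) + O(-178)) + 22565 = (-49*(-49 + 122) + (16 - 178)) + 22565 = (-49*73 - 162) + 22565 = (-3577 - 162) + 22565 = -3739 + 22565 = 18826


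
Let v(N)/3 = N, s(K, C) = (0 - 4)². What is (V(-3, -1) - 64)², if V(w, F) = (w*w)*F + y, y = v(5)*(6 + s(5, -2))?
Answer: 66049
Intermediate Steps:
s(K, C) = 16 (s(K, C) = (-4)² = 16)
v(N) = 3*N
y = 330 (y = (3*5)*(6 + 16) = 15*22 = 330)
V(w, F) = 330 + F*w² (V(w, F) = (w*w)*F + 330 = w²*F + 330 = F*w² + 330 = 330 + F*w²)
(V(-3, -1) - 64)² = ((330 - 1*(-3)²) - 64)² = ((330 - 1*9) - 64)² = ((330 - 9) - 64)² = (321 - 64)² = 257² = 66049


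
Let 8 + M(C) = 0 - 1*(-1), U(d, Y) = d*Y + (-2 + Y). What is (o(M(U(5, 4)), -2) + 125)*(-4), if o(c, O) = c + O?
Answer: -464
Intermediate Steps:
U(d, Y) = -2 + Y + Y*d (U(d, Y) = Y*d + (-2 + Y) = -2 + Y + Y*d)
M(C) = -7 (M(C) = -8 + (0 - 1*(-1)) = -8 + (0 + 1) = -8 + 1 = -7)
o(c, O) = O + c
(o(M(U(5, 4)), -2) + 125)*(-4) = ((-2 - 7) + 125)*(-4) = (-9 + 125)*(-4) = 116*(-4) = -464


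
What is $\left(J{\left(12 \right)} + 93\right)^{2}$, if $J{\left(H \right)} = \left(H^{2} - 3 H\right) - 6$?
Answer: $38025$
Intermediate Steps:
$J{\left(H \right)} = -6 + H^{2} - 3 H$
$\left(J{\left(12 \right)} + 93\right)^{2} = \left(\left(-6 + 12^{2} - 36\right) + 93\right)^{2} = \left(\left(-6 + 144 - 36\right) + 93\right)^{2} = \left(102 + 93\right)^{2} = 195^{2} = 38025$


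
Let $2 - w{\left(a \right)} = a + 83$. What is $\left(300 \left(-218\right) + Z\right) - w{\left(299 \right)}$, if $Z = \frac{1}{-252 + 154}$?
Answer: $- \frac{6371961}{98} \approx -65020.0$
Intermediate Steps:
$w{\left(a \right)} = -81 - a$ ($w{\left(a \right)} = 2 - \left(a + 83\right) = 2 - \left(83 + a\right) = -81 - a$)
$Z = - \frac{1}{98}$ ($Z = \frac{1}{-98} = - \frac{1}{98} \approx -0.010204$)
$\left(300 \left(-218\right) + Z\right) - w{\left(299 \right)} = \left(300 \left(-218\right) - \frac{1}{98}\right) - \left(-81 - 299\right) = \left(-65400 - \frac{1}{98}\right) - \left(-81 - 299\right) = - \frac{6409201}{98} - -380 = - \frac{6409201}{98} + 380 = - \frac{6371961}{98}$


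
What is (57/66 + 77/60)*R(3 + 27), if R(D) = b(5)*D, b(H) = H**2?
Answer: 35425/22 ≈ 1610.2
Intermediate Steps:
R(D) = 25*D (R(D) = 5**2*D = 25*D)
(57/66 + 77/60)*R(3 + 27) = (57/66 + 77/60)*(25*(3 + 27)) = (57*(1/66) + 77*(1/60))*(25*30) = (19/22 + 77/60)*750 = (1417/660)*750 = 35425/22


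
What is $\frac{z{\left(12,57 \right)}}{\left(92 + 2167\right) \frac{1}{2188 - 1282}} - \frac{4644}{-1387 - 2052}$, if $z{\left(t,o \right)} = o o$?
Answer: $\frac{1125945618}{863189} \approx 1304.4$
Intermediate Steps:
$z{\left(t,o \right)} = o^{2}$
$\frac{z{\left(12,57 \right)}}{\left(92 + 2167\right) \frac{1}{2188 - 1282}} - \frac{4644}{-1387 - 2052} = \frac{57^{2}}{\left(92 + 2167\right) \frac{1}{2188 - 1282}} - \frac{4644}{-1387 - 2052} = \frac{3249}{2259 \cdot \frac{1}{906}} - \frac{4644}{-1387 - 2052} = \frac{3249}{2259 \cdot \frac{1}{906}} - \frac{4644}{-3439} = \frac{3249}{\frac{753}{302}} - - \frac{4644}{3439} = 3249 \cdot \frac{302}{753} + \frac{4644}{3439} = \frac{327066}{251} + \frac{4644}{3439} = \frac{1125945618}{863189}$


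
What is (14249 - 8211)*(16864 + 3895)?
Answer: 125342842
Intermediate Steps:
(14249 - 8211)*(16864 + 3895) = 6038*20759 = 125342842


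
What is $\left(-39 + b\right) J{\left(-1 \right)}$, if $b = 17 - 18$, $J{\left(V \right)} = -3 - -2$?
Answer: $40$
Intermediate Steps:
$J{\left(V \right)} = -1$ ($J{\left(V \right)} = -3 + 2 = -1$)
$b = -1$ ($b = 17 - 18 = -1$)
$\left(-39 + b\right) J{\left(-1 \right)} = \left(-39 - 1\right) \left(-1\right) = \left(-40\right) \left(-1\right) = 40$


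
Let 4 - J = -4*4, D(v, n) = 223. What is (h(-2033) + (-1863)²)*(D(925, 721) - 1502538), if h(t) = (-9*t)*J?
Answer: -5763945481335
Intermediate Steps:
J = 20 (J = 4 - (-4)*4 = 4 - 1*(-16) = 4 + 16 = 20)
h(t) = -180*t (h(t) = -9*t*20 = -180*t)
(h(-2033) + (-1863)²)*(D(925, 721) - 1502538) = (-180*(-2033) + (-1863)²)*(223 - 1502538) = (365940 + 3470769)*(-1502315) = 3836709*(-1502315) = -5763945481335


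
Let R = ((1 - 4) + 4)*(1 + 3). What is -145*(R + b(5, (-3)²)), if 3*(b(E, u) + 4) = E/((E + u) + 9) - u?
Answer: 29290/69 ≈ 424.49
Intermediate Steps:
b(E, u) = -4 - u/3 + E/(3*(9 + E + u)) (b(E, u) = -4 + (E/((E + u) + 9) - u)/3 = -4 + (E/(9 + E + u) - u)/3 = -4 + (-u + E/(9 + E + u))/3 = -4 + (-u/3 + E/(3*(9 + E + u))) = -4 - u/3 + E/(3*(9 + E + u)))
R = 4 (R = (-3 + 4)*4 = 1*4 = 4)
-145*(R + b(5, (-3)²)) = -145*(4 + (-108 - ((-3)²)² - 21*(-3)² - 11*5 - 1*5*(-3)²)/(3*(9 + 5 + (-3)²))) = -145*(4 + (-108 - 1*9² - 21*9 - 55 - 1*5*9)/(3*(9 + 5 + 9))) = -145*(4 + (⅓)*(-108 - 1*81 - 189 - 55 - 45)/23) = -145*(4 + (⅓)*(1/23)*(-108 - 81 - 189 - 55 - 45)) = -145*(4 + (⅓)*(1/23)*(-478)) = -145*(4 - 478/69) = -145*(-202/69) = 29290/69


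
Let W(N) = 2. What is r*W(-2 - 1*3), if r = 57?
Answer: 114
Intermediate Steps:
r*W(-2 - 1*3) = 57*2 = 114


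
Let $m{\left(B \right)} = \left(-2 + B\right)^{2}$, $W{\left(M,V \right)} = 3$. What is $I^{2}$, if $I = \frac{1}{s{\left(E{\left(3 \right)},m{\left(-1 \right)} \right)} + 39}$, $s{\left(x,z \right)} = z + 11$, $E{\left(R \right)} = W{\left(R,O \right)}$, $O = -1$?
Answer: $\frac{1}{3481} \approx 0.00028727$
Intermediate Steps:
$E{\left(R \right)} = 3$
$s{\left(x,z \right)} = 11 + z$
$I = \frac{1}{59}$ ($I = \frac{1}{\left(11 + \left(-2 - 1\right)^{2}\right) + 39} = \frac{1}{\left(11 + \left(-3\right)^{2}\right) + 39} = \frac{1}{\left(11 + 9\right) + 39} = \frac{1}{20 + 39} = \frac{1}{59} \approx 0.016949$)
$I^{2} = \left(\frac{1}{59}\right)^{2} = \frac{1}{3481}$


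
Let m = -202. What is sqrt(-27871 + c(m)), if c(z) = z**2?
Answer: 3*sqrt(1437) ≈ 113.72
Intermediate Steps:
sqrt(-27871 + c(m)) = sqrt(-27871 + (-202)**2) = sqrt(-27871 + 40804) = sqrt(12933) = 3*sqrt(1437)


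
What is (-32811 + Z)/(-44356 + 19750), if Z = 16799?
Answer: 8006/12303 ≈ 0.65074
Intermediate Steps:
(-32811 + Z)/(-44356 + 19750) = (-32811 + 16799)/(-44356 + 19750) = -16012/(-24606) = -16012*(-1/24606) = 8006/12303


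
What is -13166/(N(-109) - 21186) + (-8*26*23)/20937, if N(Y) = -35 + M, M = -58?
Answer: 19317534/49502047 ≈ 0.39024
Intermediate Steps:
N(Y) = -93 (N(Y) = -35 - 58 = -93)
-13166/(N(-109) - 21186) + (-8*26*23)/20937 = -13166/(-93 - 21186) + (-8*26*23)/20937 = -13166/(-21279) - 208*23*(1/20937) = -13166*(-1/21279) - 4784*1/20937 = 13166/21279 - 4784/20937 = 19317534/49502047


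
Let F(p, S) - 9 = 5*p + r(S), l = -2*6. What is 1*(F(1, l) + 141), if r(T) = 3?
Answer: 158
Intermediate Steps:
l = -12
F(p, S) = 12 + 5*p (F(p, S) = 9 + (5*p + 3) = 9 + (3 + 5*p) = 12 + 5*p)
1*(F(1, l) + 141) = 1*((12 + 5*1) + 141) = 1*((12 + 5) + 141) = 1*(17 + 141) = 1*158 = 158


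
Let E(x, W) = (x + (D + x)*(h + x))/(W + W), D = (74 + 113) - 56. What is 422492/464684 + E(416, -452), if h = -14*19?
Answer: -4742337247/52509292 ≈ -90.314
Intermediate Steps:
h = -266
D = 131 (D = 187 - 56 = 131)
E(x, W) = (x + (-266 + x)*(131 + x))/(2*W) (E(x, W) = (x + (131 + x)*(-266 + x))/(W + W) = (x + (-266 + x)*(131 + x))/((2*W)) = (x + (-266 + x)*(131 + x))*(1/(2*W)) = (x + (-266 + x)*(131 + x))/(2*W))
422492/464684 + E(416, -452) = 422492/464684 + (½)*(-34846 + 416² - 134*416)/(-452) = 422492*(1/464684) + (½)*(-1/452)*(-34846 + 173056 - 55744) = 105623/116171 + (½)*(-1/452)*82466 = 105623/116171 - 41233/452 = -4742337247/52509292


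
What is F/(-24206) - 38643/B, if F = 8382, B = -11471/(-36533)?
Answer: -17086394409018/138833513 ≈ -1.2307e+5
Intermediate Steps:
B = 11471/36533 (B = -11471*(-1/36533) = 11471/36533 ≈ 0.31399)
F/(-24206) - 38643/B = 8382/(-24206) - 38643/11471/36533 = 8382*(-1/24206) - 38643*36533/11471 = -4191/12103 - 1411744719/11471 = -17086394409018/138833513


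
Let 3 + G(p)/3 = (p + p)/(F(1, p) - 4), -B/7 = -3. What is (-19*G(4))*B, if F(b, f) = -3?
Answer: 4959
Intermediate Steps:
B = 21 (B = -7*(-3) = 21)
G(p) = -9 - 6*p/7 (G(p) = -9 + 3*((p + p)/(-3 - 4)) = -9 + 3*((2*p)/(-7)) = -9 + 3*((2*p)*(-⅐)) = -9 + 3*(-2*p/7) = -9 - 6*p/7)
(-19*G(4))*B = -19*(-9 - 6/7*4)*21 = -19*(-9 - 24/7)*21 = -19*(-87/7)*21 = (1653/7)*21 = 4959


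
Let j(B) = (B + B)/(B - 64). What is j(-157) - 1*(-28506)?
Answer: 6300140/221 ≈ 28507.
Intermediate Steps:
j(B) = 2*B/(-64 + B) (j(B) = (2*B)/(-64 + B) = 2*B/(-64 + B))
j(-157) - 1*(-28506) = 2*(-157)/(-64 - 157) - 1*(-28506) = 2*(-157)/(-221) + 28506 = 2*(-157)*(-1/221) + 28506 = 314/221 + 28506 = 6300140/221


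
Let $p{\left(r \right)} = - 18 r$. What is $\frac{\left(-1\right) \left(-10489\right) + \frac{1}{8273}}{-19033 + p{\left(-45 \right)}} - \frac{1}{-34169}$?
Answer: $- \frac{2964881232283}{5151280136551} \approx -0.57556$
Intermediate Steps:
$\frac{\left(-1\right) \left(-10489\right) + \frac{1}{8273}}{-19033 + p{\left(-45 \right)}} - \frac{1}{-34169} = \frac{\left(-1\right) \left(-10489\right) + \frac{1}{8273}}{-19033 - -810} - \frac{1}{-34169} = \frac{10489 + \frac{1}{8273}}{-19033 + 810} - - \frac{1}{34169} = \frac{86775498}{8273 \left(-18223\right)} + \frac{1}{34169} = \frac{86775498}{8273} \left(- \frac{1}{18223}\right) + \frac{1}{34169} = - \frac{86775498}{150758879} + \frac{1}{34169} = - \frac{2964881232283}{5151280136551}$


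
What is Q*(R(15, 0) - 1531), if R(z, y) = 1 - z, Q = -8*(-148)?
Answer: -1829280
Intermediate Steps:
Q = 1184
Q*(R(15, 0) - 1531) = 1184*((1 - 1*15) - 1531) = 1184*((1 - 15) - 1531) = 1184*(-14 - 1531) = 1184*(-1545) = -1829280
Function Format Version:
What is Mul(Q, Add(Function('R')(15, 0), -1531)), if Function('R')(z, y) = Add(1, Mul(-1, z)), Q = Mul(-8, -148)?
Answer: -1829280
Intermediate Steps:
Q = 1184
Mul(Q, Add(Function('R')(15, 0), -1531)) = Mul(1184, Add(Add(1, Mul(-1, 15)), -1531)) = Mul(1184, Add(Add(1, -15), -1531)) = Mul(1184, Add(-14, -1531)) = Mul(1184, -1545) = -1829280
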